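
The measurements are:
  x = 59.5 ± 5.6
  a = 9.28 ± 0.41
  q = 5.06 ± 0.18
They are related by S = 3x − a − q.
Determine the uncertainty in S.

Absolute uncertainties add in quadrature for a linear combination:
  (3·δx)² = 282;  (δa)² = 0.168;  (δq)² = 0.0324
δS = √(282) = 16.8

16.8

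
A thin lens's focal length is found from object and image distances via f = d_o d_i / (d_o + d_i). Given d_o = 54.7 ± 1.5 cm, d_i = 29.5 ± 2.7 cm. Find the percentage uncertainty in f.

6.02%

∂f/∂d_o = (d_i/(d_o+d_i))² = 0.123;  ∂f/∂d_i = (d_o/(d_o+d_i))² = 0.422
δf = √((∂f/∂d_o · δd_o)² + (∂f/∂d_i · δd_i)²) = √(0.0339 + 1.30) = 1.15 cm
f = 19.2 cm, so δf/f = 1.15/19.2 = 0.0602.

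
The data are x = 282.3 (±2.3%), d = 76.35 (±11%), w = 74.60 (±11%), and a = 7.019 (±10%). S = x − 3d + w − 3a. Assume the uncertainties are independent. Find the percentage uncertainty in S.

Each term contributes (cᵢ δxᵢ)² to (δS)²:
  (δx)² = 42.2;  (3·δd)² = 635;  (δw)² = 67.3;  (3·δa)² = 4.43
δS = √(749) = 27.4
S = 106.8, so δS/S = 27.4/106.8 = 0.256.

25.6%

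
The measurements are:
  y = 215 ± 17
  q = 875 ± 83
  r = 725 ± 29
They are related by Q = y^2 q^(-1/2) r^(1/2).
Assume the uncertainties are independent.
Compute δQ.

Each factor contributes (exponent × relative error)² to (δQ/Q)²:
  (2·δy/y)² = (2×0.0791)² = 0.0250;  (−½·δq/q)² = (-0.5×0.0949)² = 0.00225;  (½·δr/r)² = (0.5×0.0400)² = 0.000400
δQ/Q = √(0.0277) = 0.166
Q = 42100, so δQ = 0.166 × 42100 = 7000.

7000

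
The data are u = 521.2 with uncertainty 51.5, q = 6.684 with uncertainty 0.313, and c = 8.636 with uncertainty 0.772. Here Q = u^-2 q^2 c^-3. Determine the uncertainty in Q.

For a monomial Q ∝ u^-2, q^2, c^-3, fractional errors add in quadrature:
  (-2·δu/u)² = (-2×0.0988)² = 0.0391;  (2·δq/q)² = (2×0.0468)² = 0.00877;  (-3·δc/c)² = (-3×0.0894)² = 0.0719
δQ/Q = √(0.120) = 0.346
Q = 2.553e-07, so δQ = 0.346 × 2.553e-07 = 8.84e-08.

8.84e-08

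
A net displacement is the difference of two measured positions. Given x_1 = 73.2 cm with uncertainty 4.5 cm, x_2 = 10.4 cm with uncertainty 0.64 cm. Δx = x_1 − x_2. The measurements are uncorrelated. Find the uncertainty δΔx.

For a sum/difference, combine absolute errors in quadrature:
  (δx_1)² = 20.2;  (δx_2)² = 0.410
δΔx = √(20.7) = 4.55 cm

4.55 cm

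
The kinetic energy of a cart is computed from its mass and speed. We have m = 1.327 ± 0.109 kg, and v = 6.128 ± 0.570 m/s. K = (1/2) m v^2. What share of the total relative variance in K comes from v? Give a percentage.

(δK/K)² = (1·δm/m)² + (2·δv/v)²
  m term: (1×0.0821)² = 0.00675
  v term: (2×0.0930)² = 0.0346
Total = 0.0414. Share from v = 0.0346/0.0414 = 0.837.

83.7%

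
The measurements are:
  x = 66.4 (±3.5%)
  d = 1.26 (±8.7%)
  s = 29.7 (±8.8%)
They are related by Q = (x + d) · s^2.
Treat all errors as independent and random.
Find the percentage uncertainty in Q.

17.9%

Let u = x + d = 67.7. δu = √(δx² + δd²) = √(5.40 + 0.0120) = 2.33, so δu/u = 0.0344.
Q is then a monomial in u, s:
δQ/Q = √((δu/u)² + (2·δs/s)²) = √(0.00118 + 0.0310) = 0.179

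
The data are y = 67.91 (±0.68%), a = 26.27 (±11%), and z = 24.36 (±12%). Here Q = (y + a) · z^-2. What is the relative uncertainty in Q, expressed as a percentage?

Let u = y + a = 94.18. δu = √(δy² + δa²) = √(0.213 + 8.35) = 2.93, so δu/u = 0.0311.
Q is then a monomial in u, z:
δQ/Q = √((δu/u)² + (-2·δz/z)²) = √(0.000965 + 0.0576) = 0.242

24.2%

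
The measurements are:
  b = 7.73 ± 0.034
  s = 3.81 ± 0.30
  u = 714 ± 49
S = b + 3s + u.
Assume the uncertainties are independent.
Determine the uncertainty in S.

49.0

Each term contributes (cᵢ δxᵢ)² to (δS)²:
  (δb)² = 0.00116;  (3·δs)² = 0.810;  (δu)² = 2400
δS = √(2400) = 49.0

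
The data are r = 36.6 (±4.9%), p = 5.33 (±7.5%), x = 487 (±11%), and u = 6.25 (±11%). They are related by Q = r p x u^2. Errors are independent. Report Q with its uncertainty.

(3.71 ± 0.971) × 10^6

Q is a product of powers, so relative uncertainties combine in quadrature:
  (1·δr/r)² = (1×0.0490)² = 0.00240;  (1·δp/p)² = (1×0.0750)² = 0.00562;  (1·δx/x)² = (1×0.110)² = 0.0121;  (2·δu/u)² = (2×0.110)² = 0.0484
δQ/Q = √(0.0685) = 0.262
Q = 3.71e+06, so δQ = 0.262 × 3.71e+06 = 9.71e+05.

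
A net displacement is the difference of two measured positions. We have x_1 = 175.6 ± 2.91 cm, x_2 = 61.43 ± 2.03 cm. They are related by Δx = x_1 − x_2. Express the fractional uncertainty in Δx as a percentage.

3.11%

Each term contributes (cᵢ δxᵢ)² to (δΔx)²:
  (δx_1)² = 8.47;  (δx_2)² = 4.12
δΔx = √(12.6) = 3.55 cm
Δx = 114.2 cm, so δΔx/Δx = 3.55/114.2 = 0.0311.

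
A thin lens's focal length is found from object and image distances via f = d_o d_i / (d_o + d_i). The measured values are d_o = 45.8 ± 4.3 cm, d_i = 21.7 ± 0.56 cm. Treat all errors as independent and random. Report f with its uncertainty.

∂f/∂d_o = (d_i/(d_o+d_i))² = 0.103;  ∂f/∂d_i = (d_o/(d_o+d_i))² = 0.460
δf = √((∂f/∂d_o · δd_o)² + (∂f/∂d_i · δd_i)²) = √(0.197 + 0.0665) = 0.514 cm
f = 14.7 cm.

14.7 ± 0.514 cm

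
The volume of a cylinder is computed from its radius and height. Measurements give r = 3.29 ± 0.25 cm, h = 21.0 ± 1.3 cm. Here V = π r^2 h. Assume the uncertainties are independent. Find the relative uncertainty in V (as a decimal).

0.164

Products/powers → add relative errors in quadrature, weighted by exponent:
  (2·δr/r)² = (2×0.0760)² = 0.0231;  (1·δh/h)² = (1×0.0619)² = 0.00383
δV/V = √(0.0269) = 0.164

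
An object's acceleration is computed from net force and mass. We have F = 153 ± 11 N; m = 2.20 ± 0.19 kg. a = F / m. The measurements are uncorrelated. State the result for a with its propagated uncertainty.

a is a product of powers, so relative uncertainties combine in quadrature:
  (1·δF/F)² = (1×0.0719)² = 0.00517;  (-1·δm/m)² = (-1×0.0864)² = 0.00746
δa/a = √(0.0126) = 0.112
a = 69.5 m/s^2, so δa = 0.112 × 69.5 = 7.82 m/s^2.

69.5 ± 7.82 m/s^2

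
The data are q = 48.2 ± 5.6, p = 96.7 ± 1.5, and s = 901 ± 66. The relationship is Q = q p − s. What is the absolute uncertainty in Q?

550

Let w = q·p = 4660. δw/w = √((1·δq/q)² + (1·δp/p)²) = √(0.0135 + 0.000241) = 0.117, so δw = 546.
Q = w − s: δQ = √(δw² + δs²) = √(2.98e+05 + 4360) = 550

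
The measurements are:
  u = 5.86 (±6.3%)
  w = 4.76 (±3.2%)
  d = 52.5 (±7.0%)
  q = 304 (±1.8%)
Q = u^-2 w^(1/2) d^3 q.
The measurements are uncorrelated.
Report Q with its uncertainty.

Relative error in a monomial: (δQ/Q)² = Σ (nᵢ · δxᵢ/xᵢ)².
  (-2·δu/u)² = (-2×0.0630)² = 0.0159;  (½·δw/w)² = (0.5×0.0320)² = 0.000256;  (3·δd/d)² = (3×0.0700)² = 0.0441;  (1·δq/q)² = (1×0.0180)² = 0.000324
δQ/Q = √(0.0606) = 0.246
Q = 2.79e+06, so δQ = 0.246 × 2.79e+06 = 6.88e+05.

(2.79 ± 0.688) × 10^6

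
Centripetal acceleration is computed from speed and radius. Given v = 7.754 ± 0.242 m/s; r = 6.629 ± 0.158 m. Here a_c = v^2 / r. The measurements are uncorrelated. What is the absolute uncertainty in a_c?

Each factor contributes (exponent × relative error)² to (δa_c/a_c)²:
  (2·δv/v)² = (2×0.0312)² = 0.00390;  (-1·δr/r)² = (-1×0.0238)² = 0.000568
δa_c/a_c = √(0.00446) = 0.0668
a_c = 9.070 m/s^2, so δa_c = 0.0668 × 9.070 = 0.606 m/s^2.

0.606 m/s^2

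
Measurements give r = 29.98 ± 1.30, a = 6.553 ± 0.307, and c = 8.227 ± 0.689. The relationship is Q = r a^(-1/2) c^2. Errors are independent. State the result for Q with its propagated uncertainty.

792.7 ± 138

Products/powers → add relative errors in quadrature, weighted by exponent:
  (1·δr/r)² = (1×0.0434)² = 0.00188;  (−½·δa/a)² = (-0.5×0.0468)² = 0.000549;  (2·δc/c)² = (2×0.0837)² = 0.0281
δQ/Q = √(0.0305) = 0.175
Q = 792.7, so δQ = 0.175 × 792.7 = 138.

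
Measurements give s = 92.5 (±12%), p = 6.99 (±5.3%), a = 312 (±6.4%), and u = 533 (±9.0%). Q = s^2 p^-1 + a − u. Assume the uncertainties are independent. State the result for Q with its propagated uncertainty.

1000 ± 305

Let w = s^2·p^-1 = 1220. δw/w = √((2·δs/s)² + (-1·δp/p)²) = √(0.0576 + 0.00281) = 0.246, so δw = 301.
Q = w + a − u: δQ = √(δw² + δa² + δu²) = √(90500 + 399 + 2300) = 305
Q = 1000.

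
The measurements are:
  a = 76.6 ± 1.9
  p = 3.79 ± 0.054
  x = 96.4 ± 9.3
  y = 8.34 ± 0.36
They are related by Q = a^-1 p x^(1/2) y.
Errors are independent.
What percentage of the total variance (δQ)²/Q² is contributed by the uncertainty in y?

37.2%

(δQ/Q)² = (-1·δa/a)² + (1·δp/p)² + (½·δx/x)² + (1·δy/y)²
  a term: (-1×0.0248)² = 0.000615
  p term: (1×0.0142)² = 0.000203
  x term: (0.5×0.0965)² = 0.00233
  y term: (1×0.0432)² = 0.00186
Total = 0.00501. Share from y = 0.00186/0.00501 = 0.372.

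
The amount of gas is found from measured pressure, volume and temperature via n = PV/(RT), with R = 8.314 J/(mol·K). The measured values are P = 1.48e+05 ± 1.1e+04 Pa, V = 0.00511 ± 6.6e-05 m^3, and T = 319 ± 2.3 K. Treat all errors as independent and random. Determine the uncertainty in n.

0.0216 mol

Since n is a product/quotient, work with relative uncertainties:
  (1·δP/P)² = (1×0.0743)² = 0.00552;  (1·δV/V)² = (1×0.0129)² = 0.000167;  (-1·δT/T)² = (-1×0.00721)² = 5.2e-05
δn/n = √(0.00574) = 0.0758
n = 0.285 mol, so δn = 0.0758 × 0.285 = 0.0216 mol.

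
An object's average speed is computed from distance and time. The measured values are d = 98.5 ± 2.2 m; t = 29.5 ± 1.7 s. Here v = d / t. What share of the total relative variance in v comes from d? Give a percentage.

13.1%

(δv/v)² = (1·δd/d)² + (-1·δt/t)²
  d term: (1×0.0223)² = 0.000499
  t term: (-1×0.0576)² = 0.00332
Total = 0.00382. Share from d = 0.000499/0.00382 = 0.131.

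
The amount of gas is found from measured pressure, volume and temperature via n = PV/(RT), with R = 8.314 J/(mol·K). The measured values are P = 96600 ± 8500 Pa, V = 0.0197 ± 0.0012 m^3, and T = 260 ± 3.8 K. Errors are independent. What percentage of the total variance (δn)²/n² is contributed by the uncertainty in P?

(δn/n)² = (1·δP/P)² + (1·δV/V)² + (-1·δT/T)²
  P term: (1×0.0880)² = 0.00774
  V term: (1×0.0609)² = 0.00371
  T term: (-1×0.0146)² = 0.000214
Total = 0.0117. Share from P = 0.00774/0.0117 = 0.664.

66.4%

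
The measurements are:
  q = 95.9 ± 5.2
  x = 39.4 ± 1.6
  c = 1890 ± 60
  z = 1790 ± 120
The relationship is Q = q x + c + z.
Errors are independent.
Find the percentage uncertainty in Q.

3.87%

Let p = q·x = 3780. δp/p = √((1·δq/q)² + (1·δx/x)²) = √(0.00294 + 0.00165) = 0.0677, so δp = 256.
Q = p + c + z: δQ = √(δp² + δc² + δz²) = √(65500 + 3600 + 14400) = 289
Q = 7460, so δQ/Q = 289/7460 = 0.0387.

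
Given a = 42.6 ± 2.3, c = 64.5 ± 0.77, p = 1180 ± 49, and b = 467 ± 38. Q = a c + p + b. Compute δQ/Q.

0.0373

Let w = a·c = 2750. δw/w = √((1·δa/a)² + (1·δc/c)²) = √(0.00291 + 0.000143) = 0.0553, so δw = 152.
Q = w + p + b: δQ = √(δw² + δp² + δb²) = √(23100 + 2400 + 1440) = 164
Q = 4390, so δQ/Q = 164/4390 = 0.0373.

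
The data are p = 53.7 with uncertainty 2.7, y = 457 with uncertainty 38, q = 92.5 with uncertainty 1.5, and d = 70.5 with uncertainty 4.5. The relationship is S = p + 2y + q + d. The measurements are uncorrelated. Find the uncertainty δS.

S is a linear combination, so absolute uncertainties add in quadrature:
  (δp)² = 7.29;  (2·δy)² = 5780;  (δq)² = 2.25;  (δd)² = 20.2
δS = √(5810) = 76.2

76.2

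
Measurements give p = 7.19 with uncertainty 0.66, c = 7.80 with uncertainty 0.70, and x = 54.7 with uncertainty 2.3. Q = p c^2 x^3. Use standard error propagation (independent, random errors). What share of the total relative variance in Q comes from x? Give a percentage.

28.1%

(δQ/Q)² = (1·δp/p)² + (2·δc/c)² + (3·δx/x)²
  p term: (1×0.0918)² = 0.00843
  c term: (2×0.0897)² = 0.0322
  x term: (3×0.0420)² = 0.0159
Total = 0.0566. Share from x = 0.0159/0.0566 = 0.281.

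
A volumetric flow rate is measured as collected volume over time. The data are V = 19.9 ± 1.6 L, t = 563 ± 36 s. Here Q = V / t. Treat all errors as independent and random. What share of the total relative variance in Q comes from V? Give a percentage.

(δQ/Q)² = (1·δV/V)² + (-1·δt/t)²
  V term: (1×0.0804)² = 0.00646
  t term: (-1×0.0639)² = 0.00409
Total = 0.0106. Share from V = 0.00646/0.0106 = 0.613.

61.3%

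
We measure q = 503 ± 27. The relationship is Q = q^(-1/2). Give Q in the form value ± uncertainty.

Relative error in a monomial: (δQ/Q)² = Σ (nᵢ · δxᵢ/xᵢ)².
  (−½·δq/q)² = (-0.5×0.0537)² = 0.000720
δQ/Q = √(0.000720) = 0.0268
Q = 0.0446, so δQ = 0.0268 × 0.0446 = 0.00120.

0.0446 ± 0.00120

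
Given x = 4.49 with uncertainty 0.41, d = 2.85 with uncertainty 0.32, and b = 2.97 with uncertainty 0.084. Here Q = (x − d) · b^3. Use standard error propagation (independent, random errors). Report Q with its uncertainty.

Let u = x − d = 1.64. δu = √(δx² + δd²) = √(0.168 + 0.102) = 0.520, so δu/u = 0.317.
Q is then a monomial in u, b:
δQ/Q = √((δu/u)² + (3·δb/b)²) = √(0.101 + 0.00720) = 0.328
Q = 43.0, so δQ = 0.328 × 43.0 = 14.1.

43.0 ± 14.1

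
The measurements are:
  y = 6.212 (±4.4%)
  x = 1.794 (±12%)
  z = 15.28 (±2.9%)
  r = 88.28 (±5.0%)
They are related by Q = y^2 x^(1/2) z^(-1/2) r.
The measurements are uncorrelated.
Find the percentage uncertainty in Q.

11.9%

Relative error in a monomial: (δQ/Q)² = Σ (nᵢ · δxᵢ/xᵢ)².
  (2·δy/y)² = (2×0.0440)² = 0.00774;  (½·δx/x)² = (0.5×0.120)² = 0.00360;  (−½·δz/z)² = (-0.5×0.0290)² = 0.000210;  (1·δr/r)² = (1×0.0500)² = 0.00250
δQ/Q = √(0.0141) = 0.119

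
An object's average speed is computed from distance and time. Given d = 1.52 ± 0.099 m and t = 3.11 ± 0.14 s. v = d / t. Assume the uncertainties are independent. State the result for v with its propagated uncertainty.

0.489 ± 0.0387 m/s

Since v is a product/quotient, work with relative uncertainties:
  (1·δd/d)² = (1×0.0651)² = 0.00424;  (-1·δt/t)² = (-1×0.0450)² = 0.00203
δv/v = √(0.00627) = 0.0792
v = 0.489 m/s, so δv = 0.0792 × 0.489 = 0.0387 m/s.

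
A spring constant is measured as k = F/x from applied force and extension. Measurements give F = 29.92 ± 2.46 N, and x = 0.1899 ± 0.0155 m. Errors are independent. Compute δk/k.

0.116

Since k is a product/quotient, work with relative uncertainties:
  (1·δF/F)² = (1×0.0822)² = 0.00676;  (-1·δx/x)² = (-1×0.0816)² = 0.00666
δk/k = √(0.0134) = 0.116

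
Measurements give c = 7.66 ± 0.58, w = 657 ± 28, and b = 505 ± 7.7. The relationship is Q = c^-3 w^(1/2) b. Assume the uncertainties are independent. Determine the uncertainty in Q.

6.59

For a monomial Q ∝ c^-3, w^(1/2), b, fractional errors add in quadrature:
  (-3·δc/c)² = (-3×0.0757)² = 0.0516;  (½·δw/w)² = (0.5×0.0426)² = 0.000454;  (1·δb/b)² = (1×0.0152)² = 0.000232
δQ/Q = √(0.0523) = 0.229
Q = 28.8, so δQ = 0.229 × 28.8 = 6.59.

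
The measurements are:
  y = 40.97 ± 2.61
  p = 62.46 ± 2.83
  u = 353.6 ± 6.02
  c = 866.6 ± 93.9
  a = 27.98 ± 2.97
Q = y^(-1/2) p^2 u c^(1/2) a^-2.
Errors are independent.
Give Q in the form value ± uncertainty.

8104 ± 1940

Q is a product of powers, so relative uncertainties combine in quadrature:
  (−½·δy/y)² = (-0.5×0.0637)² = 0.00101;  (2·δp/p)² = (2×0.0453)² = 0.00821;  (1·δu/u)² = (1×0.0170)² = 0.000290;  (½·δc/c)² = (0.5×0.108)² = 0.00294;  (-2·δa/a)² = (-2×0.106)² = 0.0451
δQ/Q = √(0.0575) = 0.240
Q = 8104, so δQ = 0.240 × 8104 = 1940.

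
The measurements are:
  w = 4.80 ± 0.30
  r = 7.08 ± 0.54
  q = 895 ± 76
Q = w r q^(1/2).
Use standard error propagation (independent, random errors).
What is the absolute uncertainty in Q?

Since Q is a product/quotient, work with relative uncertainties:
  (1·δw/w)² = (1×0.0625)² = 0.00391;  (1·δr/r)² = (1×0.0763)² = 0.00582;  (½·δq/q)² = (0.5×0.0849)² = 0.00180
δQ/Q = √(0.0115) = 0.107
Q = 1020, so δQ = 0.107 × 1020 = 109.

109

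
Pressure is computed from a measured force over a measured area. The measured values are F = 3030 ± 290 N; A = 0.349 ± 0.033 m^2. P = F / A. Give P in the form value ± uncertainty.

8680 ± 1170 Pa

P is a product of powers, so relative uncertainties combine in quadrature:
  (1·δF/F)² = (1×0.0957)² = 0.00916;  (-1·δA/A)² = (-1×0.0946)² = 0.00894
δP/P = √(0.0181) = 0.135
P = 8680 Pa, so δP = 0.135 × 8680 = 1170 Pa.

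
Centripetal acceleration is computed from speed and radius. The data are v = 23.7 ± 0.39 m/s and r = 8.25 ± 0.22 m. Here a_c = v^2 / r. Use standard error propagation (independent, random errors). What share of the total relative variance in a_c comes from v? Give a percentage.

(δa_c/a_c)² = (2·δv/v)² + (-1·δr/r)²
  v term: (2×0.0165)² = 0.00108
  r term: (-1×0.0267)² = 0.000711
Total = 0.00179. Share from v = 0.00108/0.00179 = 0.604.

60.4%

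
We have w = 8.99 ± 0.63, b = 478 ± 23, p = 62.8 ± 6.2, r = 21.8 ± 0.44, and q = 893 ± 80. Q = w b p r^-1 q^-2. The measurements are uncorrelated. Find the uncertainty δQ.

0.00345

Q is a product of powers, so relative uncertainties combine in quadrature:
  (1·δw/w)² = (1×0.0701)² = 0.00491;  (1·δb/b)² = (1×0.0481)² = 0.00232;  (1·δp/p)² = (1×0.0987)² = 0.00975;  (-1·δr/r)² = (-1×0.0202)² = 0.000407;  (-2·δq/q)² = (-2×0.0896)² = 0.0321
δQ/Q = √(0.0495) = 0.222
Q = 0.0155, so δQ = 0.222 × 0.0155 = 0.00345.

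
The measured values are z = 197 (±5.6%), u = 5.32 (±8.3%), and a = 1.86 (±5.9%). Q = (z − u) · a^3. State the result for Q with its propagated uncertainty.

1230 ± 230

Let w = z − u = 192. δw = √(δz² + δu²) = √(122 + 0.195) = 11.0, so δw/w = 0.0576.
Q is then a monomial in w, a:
δQ/Q = √((δw/w)² + (3·δa/a)²) = √(0.00332 + 0.0313) = 0.186
Q = 1230, so δQ = 0.186 × 1230 = 230.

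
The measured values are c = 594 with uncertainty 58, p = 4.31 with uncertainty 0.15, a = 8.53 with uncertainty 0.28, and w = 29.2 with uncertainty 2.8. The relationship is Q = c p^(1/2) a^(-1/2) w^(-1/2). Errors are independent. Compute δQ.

8.70

Products/powers → add relative errors in quadrature, weighted by exponent:
  (1·δc/c)² = (1×0.0976)² = 0.00953;  (½·δp/p)² = (0.5×0.0348)² = 0.000303;  (−½·δa/a)² = (-0.5×0.0328)² = 0.000269;  (−½·δw/w)² = (-0.5×0.0959)² = 0.00230
δQ/Q = √(0.0124) = 0.111
Q = 78.1, so δQ = 0.111 × 78.1 = 8.70.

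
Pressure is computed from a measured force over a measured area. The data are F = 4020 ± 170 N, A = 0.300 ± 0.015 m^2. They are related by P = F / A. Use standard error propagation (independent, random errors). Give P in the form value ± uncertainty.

13400 ± 878 Pa

For a monomial P ∝ F, A^-1, fractional errors add in quadrature:
  (1·δF/F)² = (1×0.0423)² = 0.00179;  (-1·δA/A)² = (-1×0.0500)² = 0.00250
δP/P = √(0.00429) = 0.0655
P = 13400 Pa, so δP = 0.0655 × 13400 = 878 Pa.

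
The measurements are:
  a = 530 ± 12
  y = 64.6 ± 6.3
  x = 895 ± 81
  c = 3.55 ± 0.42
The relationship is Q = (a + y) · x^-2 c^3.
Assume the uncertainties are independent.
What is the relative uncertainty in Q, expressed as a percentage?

Let u = a + y = 595. δu = √(δa² + δy²) = √(144 + 39.7) = 13.6, so δu/u = 0.0228.
Q is then a monomial in u, x, c:
δQ/Q = √((δu/u)² + (-2·δx/x)² + (3·δc/c)²) = √(0.000520 + 0.0328 + 0.126) = 0.399

39.9%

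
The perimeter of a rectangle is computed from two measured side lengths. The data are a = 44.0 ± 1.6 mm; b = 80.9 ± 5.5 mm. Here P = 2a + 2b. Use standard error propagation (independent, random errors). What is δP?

11.5 mm

P is a linear combination, so absolute uncertainties add in quadrature:
  (2·δa)² = 10.2;  (2·δb)² = 121
δP = √(131) = 11.5 mm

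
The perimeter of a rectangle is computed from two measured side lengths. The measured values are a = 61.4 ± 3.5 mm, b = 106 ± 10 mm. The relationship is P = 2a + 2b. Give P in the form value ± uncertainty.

335 ± 21.2 mm

For a sum/difference, combine absolute errors in quadrature:
  (2·δa)² = 49.0;  (2·δb)² = 400
δP = √(449) = 21.2 mm
P = 335 mm.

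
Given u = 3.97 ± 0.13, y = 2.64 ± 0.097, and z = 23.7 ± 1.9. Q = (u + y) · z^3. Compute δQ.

Let w = u + y = 6.61. δw = √(δu² + δy²) = √(0.0169 + 0.00941) = 0.162, so δw/w = 0.0245.
Q is then a monomial in w, z:
δQ/Q = √((δw/w)² + (3·δz/z)²) = √(0.000602 + 0.0578) = 0.242
Q = 88000, so δQ = 0.242 × 88000 = 21300.

21300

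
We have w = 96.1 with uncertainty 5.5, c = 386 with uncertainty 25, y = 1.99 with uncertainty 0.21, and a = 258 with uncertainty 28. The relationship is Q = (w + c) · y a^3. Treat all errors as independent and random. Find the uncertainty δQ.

5.71e+09

Let u = w + c = 482. δu = √(δw² + δc²) = √(30.2 + 625) = 25.6, so δu/u = 0.0531.
Q is then a monomial in u, y, a:
δQ/Q = √((δu/u)² + (1·δy/y)² + (3·δa/a)²) = √(0.00282 + 0.0111 + 0.106) = 0.346
Q = 1.65e+10, so δQ = 0.346 × 1.65e+10 = 5.71e+09.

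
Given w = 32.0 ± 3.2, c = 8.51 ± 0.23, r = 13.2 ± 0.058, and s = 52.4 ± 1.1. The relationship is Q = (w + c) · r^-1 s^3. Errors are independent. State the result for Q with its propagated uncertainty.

Let u = w + c = 40.5. δu = √(δw² + δc²) = √(10.2 + 0.0529) = 3.21, so δu/u = 0.0792.
Q is then a monomial in u, r, s:
δQ/Q = √((δu/u)² + (-1·δr/r)² + (3·δs/s)²) = √(0.00627 + 1.93e-05 + 0.00397) = 0.101
Q = 4.42e+05, so δQ = 0.101 × 4.42e+05 = 44700.

(4.42 ± 0.447) × 10^5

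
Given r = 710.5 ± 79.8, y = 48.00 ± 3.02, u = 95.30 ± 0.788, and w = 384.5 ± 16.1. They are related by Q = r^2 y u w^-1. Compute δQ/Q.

Relative error in a monomial: (δQ/Q)² = Σ (nᵢ · δxᵢ/xᵢ)².
  (2·δr/r)² = (2×0.112)² = 0.0505;  (1·δy/y)² = (1×0.0629)² = 0.00396;  (1·δu/u)² = (1×0.00827)² = 6.84e-05;  (-1·δw/w)² = (-1×0.0419)² = 0.00175
δQ/Q = √(0.0562) = 0.237

0.237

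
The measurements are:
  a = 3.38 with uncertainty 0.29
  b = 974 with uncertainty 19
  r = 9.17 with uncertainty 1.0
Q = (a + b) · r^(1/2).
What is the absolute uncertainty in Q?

Let u = a + b = 977. δu = √(δa² + δb²) = √(0.0841 + 361) = 19.0, so δu/u = 0.0194.
Q is then a monomial in u, r:
δQ/Q = √((δu/u)² + (½·δr/r)²) = √(0.000378 + 0.00297) = 0.0579
Q = 2960, so δQ = 0.0579 × 2960 = 171.

171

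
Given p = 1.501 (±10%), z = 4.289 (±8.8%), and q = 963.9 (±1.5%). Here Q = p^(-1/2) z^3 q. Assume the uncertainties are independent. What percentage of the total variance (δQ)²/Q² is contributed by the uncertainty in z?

(δQ/Q)² = (−½·δp/p)² + (3·δz/z)² + (1·δq/q)²
  p term: (-0.5×0.100)² = 0.00250
  z term: (3×0.0880)² = 0.0697
  q term: (1×0.0150)² = 0.000225
Total = 0.0724. Share from z = 0.0697/0.0724 = 0.962.

96.2%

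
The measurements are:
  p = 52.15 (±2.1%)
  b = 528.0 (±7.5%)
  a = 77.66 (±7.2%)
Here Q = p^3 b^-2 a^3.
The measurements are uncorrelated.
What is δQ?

Products/powers → add relative errors in quadrature, weighted by exponent:
  (3·δp/p)² = (3×0.0210)² = 0.00397;  (-2·δb/b)² = (-2×0.0750)² = 0.0225;  (3·δa/a)² = (3×0.0720)² = 0.0467
δQ/Q = √(0.0731) = 0.270
Q = 238300, so δQ = 0.270 × 238300 = 64400.

64400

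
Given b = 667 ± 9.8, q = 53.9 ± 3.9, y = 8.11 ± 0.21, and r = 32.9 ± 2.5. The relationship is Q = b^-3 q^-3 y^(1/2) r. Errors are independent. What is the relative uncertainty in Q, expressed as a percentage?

23.5%

Q is a product of powers, so relative uncertainties combine in quadrature:
  (-3·δb/b)² = (-3×0.0147)² = 0.00194;  (-3·δq/q)² = (-3×0.0724)² = 0.0471;  (½·δy/y)² = (0.5×0.0259)² = 0.000168;  (1·δr/r)² = (1×0.0760)² = 0.00577
δQ/Q = √(0.0550) = 0.235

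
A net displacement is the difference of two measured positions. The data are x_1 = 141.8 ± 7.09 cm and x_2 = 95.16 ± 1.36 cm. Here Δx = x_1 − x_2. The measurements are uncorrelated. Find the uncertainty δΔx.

Each term contributes (cᵢ δxᵢ)² to (δΔx)²:
  (δx_1)² = 50.3;  (δx_2)² = 1.85
δΔx = √(52.1) = 7.22 cm

7.22 cm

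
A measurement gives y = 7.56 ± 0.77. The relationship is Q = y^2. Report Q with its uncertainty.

Q is a product of powers, so relative uncertainties combine in quadrature:
  (2·δy/y)² = (2×0.102)² = 0.0415
δQ/Q = √(0.0415) = 0.204
Q = 57.2, so δQ = 0.204 × 57.2 = 11.6.

57.2 ± 11.6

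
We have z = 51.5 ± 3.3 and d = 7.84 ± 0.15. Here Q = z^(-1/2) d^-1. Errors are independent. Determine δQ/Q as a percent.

3.73%

For a monomial Q ∝ z^(-1/2), d^-1, fractional errors add in quadrature:
  (−½·δz/z)² = (-0.5×0.0641)² = 0.00103;  (-1·δd/d)² = (-1×0.0191)² = 0.000366
δQ/Q = √(0.00139) = 0.0373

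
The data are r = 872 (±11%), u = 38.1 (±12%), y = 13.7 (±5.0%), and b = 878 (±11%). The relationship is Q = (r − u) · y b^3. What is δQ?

Let w = r − u = 834. δw = √(δr² + δu²) = √(9200 + 20.9) = 96.0, so δw/w = 0.115.
Q is then a monomial in w, y, b:
δQ/Q = √((δw/w)² + (1·δy/y)² + (3·δb/b)²) = √(0.0133 + 0.00250 + 0.109) = 0.353
Q = 7.73e+12, so δQ = 0.353 × 7.73e+12 = 2.73e+12.

2.73e+12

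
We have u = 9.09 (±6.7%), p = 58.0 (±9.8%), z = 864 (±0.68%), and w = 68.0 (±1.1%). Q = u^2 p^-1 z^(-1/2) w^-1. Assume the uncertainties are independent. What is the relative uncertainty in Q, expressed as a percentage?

Since Q is a product/quotient, work with relative uncertainties:
  (2·δu/u)² = (2×0.0670)² = 0.0180;  (-1·δp/p)² = (-1×0.0980)² = 0.00960;  (−½·δz/z)² = (-0.5×0.00680)² = 1.16e-05;  (-1·δw/w)² = (-1×0.0110)² = 0.000121
δQ/Q = √(0.0277) = 0.166

16.6%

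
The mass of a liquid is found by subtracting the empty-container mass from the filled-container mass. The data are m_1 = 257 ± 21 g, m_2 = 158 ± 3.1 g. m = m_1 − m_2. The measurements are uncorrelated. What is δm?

21.2 g

Each term contributes (cᵢ δxᵢ)² to (δm)²:
  (δm_1)² = 441;  (δm_2)² = 9.61
δm = √(451) = 21.2 g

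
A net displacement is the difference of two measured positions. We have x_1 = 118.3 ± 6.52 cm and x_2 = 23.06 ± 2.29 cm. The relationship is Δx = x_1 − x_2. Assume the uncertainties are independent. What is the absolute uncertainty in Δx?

Each term contributes (cᵢ δxᵢ)² to (δΔx)²:
  (δx_1)² = 42.5;  (δx_2)² = 5.24
δΔx = √(47.8) = 6.91 cm

6.91 cm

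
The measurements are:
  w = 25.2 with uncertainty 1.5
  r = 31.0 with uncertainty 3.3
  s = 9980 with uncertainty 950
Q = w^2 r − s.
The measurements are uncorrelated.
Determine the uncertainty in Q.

Let p = w^2·r = 19700. δp/p = √((2·δw/w)² + (1·δr/r)²) = √(0.0142 + 0.0113) = 0.160, so δp = 3140.
Q = p − s: δQ = √(δp² + δs²) = √(9.88e+06 + 9.02e+05) = 3280

3280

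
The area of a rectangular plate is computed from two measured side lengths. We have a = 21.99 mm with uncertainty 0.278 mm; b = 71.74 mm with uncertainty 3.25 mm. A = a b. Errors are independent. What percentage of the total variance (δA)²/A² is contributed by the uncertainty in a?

(δA/A)² = (1·δa/a)² + (1·δb/b)²
  a term: (1×0.0126)² = 0.000160
  b term: (1×0.0453)² = 0.00205
Total = 0.00221. Share from a = 0.000160/0.00221 = 0.0722.

7.22%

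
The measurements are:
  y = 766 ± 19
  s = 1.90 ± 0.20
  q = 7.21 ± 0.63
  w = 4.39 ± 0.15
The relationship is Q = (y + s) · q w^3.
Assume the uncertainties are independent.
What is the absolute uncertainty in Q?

64100

Let u = y + s = 768. δu = √(δy² + δs²) = √(361 + 0.0400) = 19.0, so δu/u = 0.0247.
Q is then a monomial in u, q, w:
δQ/Q = √((δu/u)² + (1·δq/q)² + (3·δw/w)²) = √(0.000612 + 0.00764 + 0.0105) = 0.137
Q = 4.68e+05, so δQ = 0.137 × 4.68e+05 = 64100.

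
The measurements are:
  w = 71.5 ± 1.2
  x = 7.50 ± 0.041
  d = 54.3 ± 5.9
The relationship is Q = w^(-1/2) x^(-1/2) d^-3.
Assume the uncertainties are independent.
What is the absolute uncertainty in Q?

8.8e-08

Relative error in a monomial: (δQ/Q)² = Σ (nᵢ · δxᵢ/xᵢ)².
  (−½·δw/w)² = (-0.5×0.0168)² = 7.04e-05;  (−½·δx/x)² = (-0.5×0.00547)² = 7.47e-06;  (-3·δd/d)² = (-3×0.109)² = 0.106
δQ/Q = √(0.106) = 0.326
Q = 2.7e-07, so δQ = 0.326 × 2.7e-07 = 8.8e-08.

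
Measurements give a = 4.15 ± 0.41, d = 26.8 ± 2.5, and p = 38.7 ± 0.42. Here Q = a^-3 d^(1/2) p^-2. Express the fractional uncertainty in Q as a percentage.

30.1%

Q is a product of powers, so relative uncertainties combine in quadrature:
  (-3·δa/a)² = (-3×0.0988)² = 0.0878;  (½·δd/d)² = (0.5×0.0933)² = 0.00218;  (-2·δp/p)² = (-2×0.0109)² = 0.000471
δQ/Q = √(0.0905) = 0.301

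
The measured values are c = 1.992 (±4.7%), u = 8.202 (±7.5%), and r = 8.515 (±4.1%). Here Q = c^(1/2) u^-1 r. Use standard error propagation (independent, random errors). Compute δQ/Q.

For a monomial Q ∝ c^(1/2), u^-1, r, fractional errors add in quadrature:
  (½·δc/c)² = (0.5×0.0470)² = 0.000552;  (-1·δu/u)² = (-1×0.0750)² = 0.00562;  (1·δr/r)² = (1×0.0410)² = 0.00168
δQ/Q = √(0.00786) = 0.0886

0.0886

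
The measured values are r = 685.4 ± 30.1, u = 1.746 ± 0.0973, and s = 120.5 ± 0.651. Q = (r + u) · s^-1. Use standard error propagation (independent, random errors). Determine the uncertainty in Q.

0.252

Let w = r + u = 687.1. δw = √(δr² + δu²) = √(906 + 0.00947) = 30.1, so δw/w = 0.0438.
Q is then a monomial in w, s:
δQ/Q = √((δw/w)² + (-1·δs/s)²) = √(0.00192 + 2.92e-05) = 0.0441
Q = 5.702, so δQ = 0.0441 × 5.702 = 0.252.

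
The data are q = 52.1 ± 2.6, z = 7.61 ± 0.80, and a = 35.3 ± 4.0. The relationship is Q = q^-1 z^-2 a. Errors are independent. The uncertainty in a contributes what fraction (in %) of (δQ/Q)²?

21.6%

(δQ/Q)² = (-1·δq/q)² + (-2·δz/z)² + (1·δa/a)²
  q term: (-1×0.0499)² = 0.00249
  z term: (-2×0.105)² = 0.0442
  a term: (1×0.113)² = 0.0128
Total = 0.0595. Share from a = 0.0128/0.0595 = 0.216.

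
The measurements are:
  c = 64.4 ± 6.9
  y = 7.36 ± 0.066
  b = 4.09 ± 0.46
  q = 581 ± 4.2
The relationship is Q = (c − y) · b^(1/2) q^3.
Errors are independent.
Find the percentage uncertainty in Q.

13.5%

Let u = c − y = 57.0. δu = √(δc² + δy²) = √(47.6 + 0.00436) = 6.90, so δu/u = 0.121.
Q is then a monomial in u, b, q:
δQ/Q = √((δu/u)² + (½·δb/b)² + (3·δq/q)²) = √(0.0146 + 0.00316 + 0.000470) = 0.135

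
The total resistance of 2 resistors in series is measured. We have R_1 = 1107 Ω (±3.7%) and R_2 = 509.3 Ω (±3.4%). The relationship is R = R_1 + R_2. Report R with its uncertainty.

1616 ± 44.5 Ω

Absolute uncertainties add in quadrature for a linear combination:
  (δR_1)² = 1680;  (δR_2)² = 300
δR = √(1980) = 44.5 Ω
R = 1616 Ω.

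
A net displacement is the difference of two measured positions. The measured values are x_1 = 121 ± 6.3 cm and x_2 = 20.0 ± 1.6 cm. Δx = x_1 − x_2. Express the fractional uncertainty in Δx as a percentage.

For a sum/difference, combine absolute errors in quadrature:
  (δx_1)² = 39.7;  (δx_2)² = 2.56
δΔx = √(42.2) = 6.50 cm
Δx = 101 cm, so δΔx/Δx = 6.50/101 = 0.0644.

6.44%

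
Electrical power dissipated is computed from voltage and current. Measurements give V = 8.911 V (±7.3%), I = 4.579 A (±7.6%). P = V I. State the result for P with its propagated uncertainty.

40.80 ± 4.30 W

P is a product of powers, so relative uncertainties combine in quadrature:
  (1·δV/V)² = (1×0.0730)² = 0.00533;  (1·δI/I)² = (1×0.0760)² = 0.00578
δP/P = √(0.0111) = 0.105
P = 40.80 W, so δP = 0.105 × 40.80 = 4.30 W.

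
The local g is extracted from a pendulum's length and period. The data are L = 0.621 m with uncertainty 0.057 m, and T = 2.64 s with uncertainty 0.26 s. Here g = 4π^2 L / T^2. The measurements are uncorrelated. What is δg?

For a monomial g ∝ L, T^-2, fractional errors add in quadrature:
  (1·δL/L)² = (1×0.0918)² = 0.00842;  (-2·δT/T)² = (-2×0.0985)² = 0.0388
δg/g = √(0.0472) = 0.217
g = 3.52 m/s^2, so δg = 0.217 × 3.52 = 0.764 m/s^2.

0.764 m/s^2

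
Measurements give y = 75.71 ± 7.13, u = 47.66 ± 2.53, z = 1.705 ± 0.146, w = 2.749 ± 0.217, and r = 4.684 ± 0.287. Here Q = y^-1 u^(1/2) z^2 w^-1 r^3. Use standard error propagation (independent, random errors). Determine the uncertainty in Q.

2.78

Each factor contributes (exponent × relative error)² to (δQ/Q)²:
  (-1·δy/y)² = (-1×0.0942)² = 0.00887;  (½·δu/u)² = (0.5×0.0531)² = 0.000704;  (2·δz/z)² = (2×0.0856)² = 0.0293;  (-1·δw/w)² = (-1×0.0789)² = 0.00623;  (3·δr/r)² = (3×0.0613)² = 0.0338
δQ/Q = √(0.0789) = 0.281
Q = 9.909, so δQ = 0.281 × 9.909 = 2.78.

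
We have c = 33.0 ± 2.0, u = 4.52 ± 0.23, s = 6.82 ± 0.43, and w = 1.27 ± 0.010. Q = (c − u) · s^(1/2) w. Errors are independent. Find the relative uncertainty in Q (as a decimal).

0.0778

Let h = c − u = 28.5. δh = √(δc² + δu²) = √(4.00 + 0.0529) = 2.01, so δh/h = 0.0707.
Q is then a monomial in h, s, w:
δQ/Q = √((δh/h)² + (½·δs/s)² + (1·δw/w)²) = √(0.00500 + 0.000994 + 6.2e-05) = 0.0778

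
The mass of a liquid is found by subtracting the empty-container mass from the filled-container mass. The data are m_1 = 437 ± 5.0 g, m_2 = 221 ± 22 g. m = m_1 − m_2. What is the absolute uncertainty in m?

Sums and differences: (δm)² = Σ (cᵢ δxᵢ)².
  (δm_1)² = 25.0;  (δm_2)² = 484
δm = √(509) = 22.6 g

22.6 g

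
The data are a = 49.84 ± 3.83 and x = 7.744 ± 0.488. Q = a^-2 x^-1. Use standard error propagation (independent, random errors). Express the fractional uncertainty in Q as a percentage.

16.6%

Relative error in a monomial: (δQ/Q)² = Σ (nᵢ · δxᵢ/xᵢ)².
  (-2·δa/a)² = (-2×0.0768)² = 0.0236;  (-1·δx/x)² = (-1×0.0630)² = 0.00397
δQ/Q = √(0.0276) = 0.166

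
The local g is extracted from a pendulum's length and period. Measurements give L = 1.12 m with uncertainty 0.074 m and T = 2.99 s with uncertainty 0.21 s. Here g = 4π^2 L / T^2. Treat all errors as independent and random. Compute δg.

g is a product of powers, so relative uncertainties combine in quadrature:
  (1·δL/L)² = (1×0.0661)² = 0.00437;  (-2·δT/T)² = (-2×0.0702)² = 0.0197
δg/g = √(0.0241) = 0.155
g = 4.95 m/s^2, so δg = 0.155 × 4.95 = 0.768 m/s^2.

0.768 m/s^2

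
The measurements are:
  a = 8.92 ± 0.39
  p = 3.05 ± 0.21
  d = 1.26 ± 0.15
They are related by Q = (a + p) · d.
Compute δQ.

1.88

Let u = a + p = 12.0. δu = √(δa² + δp²) = √(0.152 + 0.0441) = 0.443, so δu/u = 0.0370.
Q is then a monomial in u, d:
δQ/Q = √((δu/u)² + (1·δd/d)²) = √(0.00137 + 0.0142) = 0.125
Q = 15.1, so δQ = 0.125 × 15.1 = 1.88.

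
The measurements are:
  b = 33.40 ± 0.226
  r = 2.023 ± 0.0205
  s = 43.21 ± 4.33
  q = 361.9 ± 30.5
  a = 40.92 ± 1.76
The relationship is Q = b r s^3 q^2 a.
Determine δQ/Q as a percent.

34.8%

Q is a product of powers, so relative uncertainties combine in quadrature:
  (1·δb/b)² = (1×0.00677)² = 4.58e-05;  (1·δr/r)² = (1×0.0101)² = 0.000103;  (3·δs/s)² = (3×0.100)² = 0.0904;  (2·δq/q)² = (2×0.0843)² = 0.0284;  (1·δa/a)² = (1×0.0430)² = 0.00185
δQ/Q = √(0.121) = 0.348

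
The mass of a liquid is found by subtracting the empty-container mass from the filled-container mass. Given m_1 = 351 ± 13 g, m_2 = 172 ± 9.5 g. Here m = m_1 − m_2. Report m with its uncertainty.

Sums and differences: (δm)² = Σ (cᵢ δxᵢ)².
  (δm_1)² = 169;  (δm_2)² = 90.2
δm = √(259) = 16.1 g
m = 179 g.

179 ± 16.1 g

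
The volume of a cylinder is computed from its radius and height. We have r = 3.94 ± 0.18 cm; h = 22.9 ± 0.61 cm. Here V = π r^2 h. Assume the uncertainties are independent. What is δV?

106 cm^3

Products/powers → add relative errors in quadrature, weighted by exponent:
  (2·δr/r)² = (2×0.0457)² = 0.00835;  (1·δh/h)² = (1×0.0266)² = 0.000710
δV/V = √(0.00906) = 0.0952
V = 1120 cm^3, so δV = 0.0952 × 1120 = 106 cm^3.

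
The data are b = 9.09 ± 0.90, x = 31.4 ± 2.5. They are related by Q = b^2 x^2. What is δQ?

20700

Q is a product of powers, so relative uncertainties combine in quadrature:
  (2·δb/b)² = (2×0.0990)² = 0.0392;  (2·δx/x)² = (2×0.0796)² = 0.0254
δQ/Q = √(0.0646) = 0.254
Q = 81500, so δQ = 0.254 × 81500 = 20700.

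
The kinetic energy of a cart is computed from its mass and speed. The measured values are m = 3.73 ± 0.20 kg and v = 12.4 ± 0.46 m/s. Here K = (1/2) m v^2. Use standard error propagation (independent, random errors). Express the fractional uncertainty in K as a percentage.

9.15%

K is a product of powers, so relative uncertainties combine in quadrature:
  (1·δm/m)² = (1×0.0536)² = 0.00288;  (2·δv/v)² = (2×0.0371)² = 0.00550
δK/K = √(0.00838) = 0.0915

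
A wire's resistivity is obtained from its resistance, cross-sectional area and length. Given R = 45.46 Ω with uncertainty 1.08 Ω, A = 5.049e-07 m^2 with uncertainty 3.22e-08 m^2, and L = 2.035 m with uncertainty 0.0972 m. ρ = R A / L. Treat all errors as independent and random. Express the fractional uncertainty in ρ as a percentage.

For a monomial ρ ∝ R, A, L^-1, fractional errors add in quadrature:
  (1·δR/R)² = (1×0.0238)² = 0.000564;  (1·δA/A)² = (1×0.0638)² = 0.00407;  (-1·δL/L)² = (-1×0.0478)² = 0.00228
δρ/ρ = √(0.00691) = 0.0831

8.31%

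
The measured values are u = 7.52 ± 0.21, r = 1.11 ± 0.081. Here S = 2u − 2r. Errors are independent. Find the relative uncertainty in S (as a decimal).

0.0351

Sums and differences: (δS)² = Σ (cᵢ δxᵢ)².
  (2·δu)² = 0.176;  (2·δr)² = 0.0262
δS = √(0.203) = 0.450
S = 12.8, so δS/S = 0.450/12.8 = 0.0351.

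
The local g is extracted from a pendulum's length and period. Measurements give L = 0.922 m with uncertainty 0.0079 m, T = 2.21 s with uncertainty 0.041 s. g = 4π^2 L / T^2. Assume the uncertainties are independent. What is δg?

Products/powers → add relative errors in quadrature, weighted by exponent:
  (1·δL/L)² = (1×0.00857)² = 7.34e-05;  (-2·δT/T)² = (-2×0.0186)² = 0.00138
δg/g = √(0.00145) = 0.0381
g = 7.45 m/s^2, so δg = 0.0381 × 7.45 = 0.284 m/s^2.

0.284 m/s^2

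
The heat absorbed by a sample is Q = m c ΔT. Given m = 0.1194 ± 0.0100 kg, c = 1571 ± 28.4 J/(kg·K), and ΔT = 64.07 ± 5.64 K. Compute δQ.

1480 J

Relative error in a monomial: (δQ/Q)² = Σ (nᵢ · δxᵢ/xᵢ)².
  (1·δm/m)² = (1×0.0838)² = 0.00701;  (1·δc/c)² = (1×0.0181)² = 0.000327;  (1·δΔT/ΔT)² = (1×0.0880)² = 0.00775
δQ/Q = √(0.0151) = 0.123
Q = 12020 J, so δQ = 0.123 × 12020 = 1480 J.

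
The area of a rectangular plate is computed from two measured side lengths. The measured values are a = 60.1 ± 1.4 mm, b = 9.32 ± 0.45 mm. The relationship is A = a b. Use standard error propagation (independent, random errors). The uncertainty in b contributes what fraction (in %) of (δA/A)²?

(δA/A)² = (1·δa/a)² + (1·δb/b)²
  a term: (1×0.0233)² = 0.000543
  b term: (1×0.0483)² = 0.00233
Total = 0.00287. Share from b = 0.00233/0.00287 = 0.811.

81.1%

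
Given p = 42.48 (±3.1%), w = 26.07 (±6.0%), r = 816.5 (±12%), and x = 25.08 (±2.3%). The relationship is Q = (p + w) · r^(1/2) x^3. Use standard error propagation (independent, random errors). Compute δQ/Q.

0.0962

Let u = p + w = 68.55. δu = √(δp² + δw²) = √(1.73 + 2.45) = 2.04, so δu/u = 0.0298.
Q is then a monomial in u, r, x:
δQ/Q = √((δu/u)² + (½·δr/r)² + (3·δx/x)²) = √(0.000890 + 0.00360 + 0.00476) = 0.0962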